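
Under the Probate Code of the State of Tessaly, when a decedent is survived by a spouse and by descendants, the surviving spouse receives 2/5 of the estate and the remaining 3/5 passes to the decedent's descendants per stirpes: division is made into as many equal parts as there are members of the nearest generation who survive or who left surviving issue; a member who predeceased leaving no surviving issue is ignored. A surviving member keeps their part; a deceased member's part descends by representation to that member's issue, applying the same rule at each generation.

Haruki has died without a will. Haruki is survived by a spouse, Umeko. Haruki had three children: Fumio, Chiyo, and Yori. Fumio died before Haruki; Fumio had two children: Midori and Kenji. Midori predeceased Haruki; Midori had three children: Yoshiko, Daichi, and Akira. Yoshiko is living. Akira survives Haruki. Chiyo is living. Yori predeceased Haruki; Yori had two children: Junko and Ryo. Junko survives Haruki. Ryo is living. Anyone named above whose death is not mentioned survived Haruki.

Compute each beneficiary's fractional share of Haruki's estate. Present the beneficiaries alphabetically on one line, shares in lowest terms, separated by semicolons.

Akira 1/30; Chiyo 1/5; Daichi 1/30; Junko 1/10; Kenji 1/10; Ryo 1/10; Umeko 2/5; Yoshiko 1/30

Umeko, as surviving spouse, takes 2/5.
The remaining 3/5 passes to Haruki's descendants per stirpes.
The 3/5 is divided into 3 equal shares of 1/5 among Fumio, Chiyo, Yori.
Fumio predeceased; the 1/5 allotted to Fumio's branch passes to Fumio's issue by representation.
The 1/5 is divided into 2 equal shares of 1/10 among Midori, Kenji.
Midori predeceased; the 1/10 allotted to Midori's branch passes to Midori's issue by representation.
The 1/10 is divided into 3 equal shares of 1/30 among Yoshiko, Daichi, Akira.
Yoshiko is living and takes 1/30.
Daichi is living and takes 1/30.
Akira is living and takes 1/30.
Kenji is living and takes 1/10.
Chiyo is living and takes 1/5.
Yori predeceased; the 1/5 allotted to Yori's branch passes to Yori's issue by representation.
The 1/5 is divided into 2 equal shares of 1/10 among Junko, Ryo.
Junko is living and takes 1/10.
Ryo is living and takes 1/10.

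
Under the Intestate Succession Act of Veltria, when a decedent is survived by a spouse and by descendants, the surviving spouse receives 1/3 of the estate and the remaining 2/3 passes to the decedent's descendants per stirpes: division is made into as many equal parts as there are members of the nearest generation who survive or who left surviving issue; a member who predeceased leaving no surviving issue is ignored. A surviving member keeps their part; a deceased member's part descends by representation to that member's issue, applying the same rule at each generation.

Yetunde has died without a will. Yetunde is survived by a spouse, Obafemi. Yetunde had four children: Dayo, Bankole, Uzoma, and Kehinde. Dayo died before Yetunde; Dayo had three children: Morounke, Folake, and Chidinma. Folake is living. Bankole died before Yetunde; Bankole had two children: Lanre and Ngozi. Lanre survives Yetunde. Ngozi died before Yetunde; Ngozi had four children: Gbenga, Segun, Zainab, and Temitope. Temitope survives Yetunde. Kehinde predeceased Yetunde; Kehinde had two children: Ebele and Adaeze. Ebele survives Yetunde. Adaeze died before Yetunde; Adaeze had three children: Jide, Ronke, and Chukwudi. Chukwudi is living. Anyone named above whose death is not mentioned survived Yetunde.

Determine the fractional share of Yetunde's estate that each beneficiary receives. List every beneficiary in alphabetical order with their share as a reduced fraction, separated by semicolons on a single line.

Obafemi, as surviving spouse, takes 1/3.
The remaining 2/3 passes to Yetunde's descendants per stirpes.
The 2/3 is divided into 4 equal shares of 1/6 among Dayo, Bankole, Uzoma, Kehinde.
Dayo predeceased; the 1/6 allotted to Dayo's branch passes to Dayo's issue by representation.
The 1/6 is divided into 3 equal shares of 1/18 among Morounke, Folake, Chidinma.
Morounke is living and takes 1/18.
Folake is living and takes 1/18.
Chidinma is living and takes 1/18.
Bankole predeceased; the 1/6 allotted to Bankole's branch passes to Bankole's issue by representation.
The 1/6 is divided into 2 equal shares of 1/12 among Lanre, Ngozi.
Lanre is living and takes 1/12.
Ngozi predeceased; the 1/12 allotted to Ngozi's branch passes to Ngozi's issue by representation.
The 1/12 is divided into 4 equal shares of 1/48 among Gbenga, Segun, Zainab, Temitope.
Gbenga is living and takes 1/48.
Segun is living and takes 1/48.
Zainab is living and takes 1/48.
Temitope is living and takes 1/48.
Uzoma is living and takes 1/6.
Kehinde predeceased; the 1/6 allotted to Kehinde's branch passes to Kehinde's issue by representation.
The 1/6 is divided into 2 equal shares of 1/12 among Ebele, Adaeze.
Ebele is living and takes 1/12.
Adaeze predeceased; the 1/12 allotted to Adaeze's branch passes to Adaeze's issue by representation.
The 1/12 is divided into 3 equal shares of 1/36 among Jide, Ronke, Chukwudi.
Jide is living and takes 1/36.
Ronke is living and takes 1/36.
Chukwudi is living and takes 1/36.

Chidinma 1/18; Chukwudi 1/36; Ebele 1/12; Folake 1/18; Gbenga 1/48; Jide 1/36; Lanre 1/12; Morounke 1/18; Obafemi 1/3; Ronke 1/36; Segun 1/48; Temitope 1/48; Uzoma 1/6; Zainab 1/48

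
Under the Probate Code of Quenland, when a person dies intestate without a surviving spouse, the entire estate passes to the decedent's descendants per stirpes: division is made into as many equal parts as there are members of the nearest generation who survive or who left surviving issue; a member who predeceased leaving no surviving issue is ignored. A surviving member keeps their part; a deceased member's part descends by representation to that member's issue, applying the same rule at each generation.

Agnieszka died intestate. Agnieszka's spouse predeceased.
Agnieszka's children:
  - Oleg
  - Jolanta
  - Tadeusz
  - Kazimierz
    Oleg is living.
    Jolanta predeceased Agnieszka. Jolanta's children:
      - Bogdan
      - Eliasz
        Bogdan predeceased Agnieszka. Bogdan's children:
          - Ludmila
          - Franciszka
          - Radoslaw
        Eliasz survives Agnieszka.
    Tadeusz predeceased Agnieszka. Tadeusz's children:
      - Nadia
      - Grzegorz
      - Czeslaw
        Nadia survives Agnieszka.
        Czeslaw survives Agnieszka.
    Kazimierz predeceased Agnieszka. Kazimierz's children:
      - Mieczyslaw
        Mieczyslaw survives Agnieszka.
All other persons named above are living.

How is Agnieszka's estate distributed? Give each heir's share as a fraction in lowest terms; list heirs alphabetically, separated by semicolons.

Czeslaw 1/12; Eliasz 1/8; Franciszka 1/24; Grzegorz 1/12; Ludmila 1/24; Mieczyslaw 1/4; Nadia 1/12; Oleg 1/4; Radoslaw 1/24

There is no surviving spouse, so the entire estate passes to Agnieszka's descendants per stirpes.
The estate is divided into 4 equal shares of 1/4 among Oleg, Jolanta, Tadeusz, Kazimierz.
Oleg is living and takes 1/4.
Jolanta predeceased; the 1/4 allotted to Jolanta's branch passes to Jolanta's issue by representation.
The 1/4 is divided into 2 equal shares of 1/8 among Bogdan, Eliasz.
Bogdan predeceased; the 1/8 allotted to Bogdan's branch passes to Bogdan's issue by representation.
The 1/8 is divided into 3 equal shares of 1/24 among Ludmila, Franciszka, Radoslaw.
Ludmila is living and takes 1/24.
Franciszka is living and takes 1/24.
Radoslaw is living and takes 1/24.
Eliasz is living and takes 1/8.
Tadeusz predeceased; the 1/4 allotted to Tadeusz's branch passes to Tadeusz's issue by representation.
The 1/4 is divided into 3 equal shares of 1/12 among Nadia, Grzegorz, Czeslaw.
Nadia is living and takes 1/12.
Grzegorz is living and takes 1/12.
Czeslaw is living and takes 1/12.
Kazimierz predeceased; the 1/4 allotted to Kazimierz's branch passes to Kazimierz's issue by representation.
Mieczyslaw is the sole taker at this level and receives the full 1/4.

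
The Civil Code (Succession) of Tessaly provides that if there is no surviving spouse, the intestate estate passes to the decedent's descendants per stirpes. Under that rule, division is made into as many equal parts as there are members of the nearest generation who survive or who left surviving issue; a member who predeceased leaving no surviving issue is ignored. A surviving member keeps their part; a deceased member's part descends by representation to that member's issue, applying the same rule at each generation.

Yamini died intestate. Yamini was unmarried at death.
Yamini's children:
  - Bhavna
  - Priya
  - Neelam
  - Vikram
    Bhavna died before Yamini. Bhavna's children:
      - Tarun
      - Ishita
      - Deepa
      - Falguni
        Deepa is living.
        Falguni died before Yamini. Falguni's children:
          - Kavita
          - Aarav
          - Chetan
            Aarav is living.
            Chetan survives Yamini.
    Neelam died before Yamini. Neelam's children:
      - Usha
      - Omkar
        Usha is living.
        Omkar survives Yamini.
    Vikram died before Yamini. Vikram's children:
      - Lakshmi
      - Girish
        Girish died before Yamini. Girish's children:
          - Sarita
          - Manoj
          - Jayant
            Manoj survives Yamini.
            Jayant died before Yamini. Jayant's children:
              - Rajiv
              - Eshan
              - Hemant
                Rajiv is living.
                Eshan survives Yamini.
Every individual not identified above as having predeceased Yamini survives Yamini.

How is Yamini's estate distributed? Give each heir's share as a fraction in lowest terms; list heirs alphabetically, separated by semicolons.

Aarav 1/48; Chetan 1/48; Deepa 1/16; Eshan 1/72; Hemant 1/72; Ishita 1/16; Kavita 1/48; Lakshmi 1/8; Manoj 1/24; Omkar 1/8; Priya 1/4; Rajiv 1/72; Sarita 1/24; Tarun 1/16; Usha 1/8

There is no surviving spouse, so the entire estate passes to Yamini's descendants per stirpes.
The estate is divided into 4 equal shares of 1/4 among Bhavna, Priya, Neelam, Vikram.
Bhavna predeceased; the 1/4 allotted to Bhavna's branch passes to Bhavna's issue by representation.
The 1/4 is divided into 4 equal shares of 1/16 among Tarun, Ishita, Deepa, Falguni.
Tarun is living and takes 1/16.
Ishita is living and takes 1/16.
Deepa is living and takes 1/16.
Falguni predeceased; the 1/16 allotted to Falguni's branch passes to Falguni's issue by representation.
The 1/16 is divided into 3 equal shares of 1/48 among Kavita, Aarav, Chetan.
Kavita is living and takes 1/48.
Aarav is living and takes 1/48.
Chetan is living and takes 1/48.
Priya is living and takes 1/4.
Neelam predeceased; the 1/4 allotted to Neelam's branch passes to Neelam's issue by representation.
The 1/4 is divided into 2 equal shares of 1/8 among Usha, Omkar.
Usha is living and takes 1/8.
Omkar is living and takes 1/8.
Vikram predeceased; the 1/4 allotted to Vikram's branch passes to Vikram's issue by representation.
The 1/4 is divided into 2 equal shares of 1/8 among Lakshmi, Girish.
Lakshmi is living and takes 1/8.
Girish predeceased; the 1/8 allotted to Girish's branch passes to Girish's issue by representation.
The 1/8 is divided into 3 equal shares of 1/24 among Sarita, Manoj, Jayant.
Sarita is living and takes 1/24.
Manoj is living and takes 1/24.
Jayant predeceased; the 1/24 allotted to Jayant's branch passes to Jayant's issue by representation.
The 1/24 is divided into 3 equal shares of 1/72 among Rajiv, Eshan, Hemant.
Rajiv is living and takes 1/72.
Eshan is living and takes 1/72.
Hemant is living and takes 1/72.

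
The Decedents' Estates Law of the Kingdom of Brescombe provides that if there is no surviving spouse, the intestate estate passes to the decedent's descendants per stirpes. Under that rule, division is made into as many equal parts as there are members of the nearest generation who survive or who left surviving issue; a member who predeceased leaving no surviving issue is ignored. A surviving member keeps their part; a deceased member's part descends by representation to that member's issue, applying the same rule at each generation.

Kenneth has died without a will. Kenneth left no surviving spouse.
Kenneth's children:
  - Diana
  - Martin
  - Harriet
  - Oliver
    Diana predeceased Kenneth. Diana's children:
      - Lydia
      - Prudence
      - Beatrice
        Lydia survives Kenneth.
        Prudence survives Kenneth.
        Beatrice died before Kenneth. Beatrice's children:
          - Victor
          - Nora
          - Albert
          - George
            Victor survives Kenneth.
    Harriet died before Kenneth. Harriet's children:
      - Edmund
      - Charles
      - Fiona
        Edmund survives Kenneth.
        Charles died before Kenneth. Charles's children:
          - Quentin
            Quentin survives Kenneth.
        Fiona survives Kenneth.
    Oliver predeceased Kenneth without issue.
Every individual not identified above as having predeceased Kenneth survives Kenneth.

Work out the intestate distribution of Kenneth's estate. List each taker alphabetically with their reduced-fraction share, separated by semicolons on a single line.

There is no surviving spouse, so the entire estate passes to Kenneth's descendants per stirpes.
Oliver left no surviving issue, so that branch lapses and is disregarded.
The estate is divided into 3 equal shares of 1/3 among Diana, Martin, Harriet.
Diana predeceased; the 1/3 allotted to Diana's branch passes to Diana's issue by representation.
The 1/3 is divided into 3 equal shares of 1/9 among Lydia, Prudence, Beatrice.
Lydia is living and takes 1/9.
Prudence is living and takes 1/9.
Beatrice predeceased; the 1/9 allotted to Beatrice's branch passes to Beatrice's issue by representation.
The 1/9 is divided into 4 equal shares of 1/36 among Victor, Nora, Albert, George.
Victor is living and takes 1/36.
Nora is living and takes 1/36.
Albert is living and takes 1/36.
George is living and takes 1/36.
Martin is living and takes 1/3.
Harriet predeceased; the 1/3 allotted to Harriet's branch passes to Harriet's issue by representation.
The 1/3 is divided into 3 equal shares of 1/9 among Edmund, Charles, Fiona.
Edmund is living and takes 1/9.
Charles predeceased; the 1/9 allotted to Charles's branch passes to Charles's issue by representation.
Quentin is the sole taker at this level and receives the full 1/9.
Fiona is living and takes 1/9.

Albert 1/36; Edmund 1/9; Fiona 1/9; George 1/36; Lydia 1/9; Martin 1/3; Nora 1/36; Prudence 1/9; Quentin 1/9; Victor 1/36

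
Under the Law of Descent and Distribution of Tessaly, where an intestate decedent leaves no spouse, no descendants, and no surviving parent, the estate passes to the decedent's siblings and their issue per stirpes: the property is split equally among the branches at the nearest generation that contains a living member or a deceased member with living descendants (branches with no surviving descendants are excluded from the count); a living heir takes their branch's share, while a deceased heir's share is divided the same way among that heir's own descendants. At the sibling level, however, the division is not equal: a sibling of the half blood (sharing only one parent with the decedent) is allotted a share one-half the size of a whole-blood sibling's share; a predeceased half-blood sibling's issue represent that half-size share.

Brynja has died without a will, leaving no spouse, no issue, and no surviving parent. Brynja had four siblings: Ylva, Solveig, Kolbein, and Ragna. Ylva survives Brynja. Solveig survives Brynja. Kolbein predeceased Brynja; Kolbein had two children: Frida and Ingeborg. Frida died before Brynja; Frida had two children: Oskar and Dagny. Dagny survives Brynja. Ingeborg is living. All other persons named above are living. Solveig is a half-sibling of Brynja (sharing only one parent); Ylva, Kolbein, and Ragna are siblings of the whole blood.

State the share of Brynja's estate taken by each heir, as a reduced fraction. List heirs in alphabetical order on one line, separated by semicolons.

Dagny 1/14; Ingeborg 1/7; Oskar 1/14; Ragna 2/7; Solveig 1/7; Ylva 2/7

No spouse, descendants, or parent survives, so the estate passes to Brynja's siblings per stirpes.
Half-blood siblings count for one-half the weight of whole-blood siblings at the initial division.
Dividing 1 in proportion to weights (total weight 7/2): Ylva (weight 1) → 2/7; Solveig (weight 1/2) → 1/7; Kolbein (weight 1) → 2/7; Ragna (weight 1) → 2/7.
Ylva is living and takes 2/7.
Solveig is living and takes 1/7.
Kolbein predeceased; the 2/7 allotted to Kolbein's branch passes to Kolbein's issue by representation.
The 2/7 is divided into 2 equal shares of 1/7 among Frida, Ingeborg.
Frida predeceased; the 1/7 allotted to Frida's branch passes to Frida's issue by representation.
The 1/7 is divided into 2 equal shares of 1/14 among Oskar, Dagny.
Oskar is living and takes 1/14.
Dagny is living and takes 1/14.
Ingeborg is living and takes 1/7.
Ragna is living and takes 2/7.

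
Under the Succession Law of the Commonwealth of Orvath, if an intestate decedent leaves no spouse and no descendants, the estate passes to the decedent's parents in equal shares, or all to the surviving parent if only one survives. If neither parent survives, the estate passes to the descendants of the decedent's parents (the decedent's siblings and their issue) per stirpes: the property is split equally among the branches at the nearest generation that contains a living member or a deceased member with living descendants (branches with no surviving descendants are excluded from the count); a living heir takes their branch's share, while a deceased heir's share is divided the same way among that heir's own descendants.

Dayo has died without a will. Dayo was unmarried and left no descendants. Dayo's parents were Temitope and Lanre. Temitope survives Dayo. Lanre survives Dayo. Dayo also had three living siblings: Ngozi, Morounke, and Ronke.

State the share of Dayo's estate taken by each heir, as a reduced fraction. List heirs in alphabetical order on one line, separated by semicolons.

Both parents survive, so Temitope and Lanre each take 1/2. The siblings take nothing because a surviving parent has priority.

Lanre 1/2; Temitope 1/2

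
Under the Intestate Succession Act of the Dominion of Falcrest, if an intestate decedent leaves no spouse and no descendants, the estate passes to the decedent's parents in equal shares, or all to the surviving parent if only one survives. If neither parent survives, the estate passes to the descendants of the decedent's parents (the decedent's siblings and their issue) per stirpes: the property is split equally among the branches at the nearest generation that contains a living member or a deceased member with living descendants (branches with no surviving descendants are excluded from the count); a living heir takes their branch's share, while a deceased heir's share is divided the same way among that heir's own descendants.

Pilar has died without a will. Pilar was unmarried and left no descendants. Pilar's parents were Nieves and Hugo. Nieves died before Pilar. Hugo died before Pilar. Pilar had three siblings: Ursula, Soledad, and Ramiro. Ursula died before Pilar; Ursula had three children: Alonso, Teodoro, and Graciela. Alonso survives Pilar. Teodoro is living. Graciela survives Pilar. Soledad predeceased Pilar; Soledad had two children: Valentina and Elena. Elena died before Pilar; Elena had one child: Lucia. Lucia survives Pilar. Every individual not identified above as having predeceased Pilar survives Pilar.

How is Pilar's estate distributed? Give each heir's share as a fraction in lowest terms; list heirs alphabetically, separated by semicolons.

Alonso 1/9; Graciela 1/9; Lucia 1/6; Ramiro 1/3; Teodoro 1/9; Valentina 1/6

Neither parent survives and there are no descendants, so the estate passes to Pilar's siblings and their issue per stirpes.
The estate is divided into 3 equal shares of 1/3 among Ursula, Soledad, Ramiro.
Ursula predeceased; the 1/3 allotted to Ursula's branch passes to Ursula's issue by representation.
The 1/3 is divided into 3 equal shares of 1/9 among Alonso, Teodoro, Graciela.
Alonso is living and takes 1/9.
Teodoro is living and takes 1/9.
Graciela is living and takes 1/9.
Soledad predeceased; the 1/3 allotted to Soledad's branch passes to Soledad's issue by representation.
The 1/3 is divided into 2 equal shares of 1/6 among Valentina, Elena.
Valentina is living and takes 1/6.
Elena predeceased; the 1/6 allotted to Elena's branch passes to Elena's issue by representation.
Lucia is the sole taker at this level and receives the full 1/6.
Ramiro is living and takes 1/3.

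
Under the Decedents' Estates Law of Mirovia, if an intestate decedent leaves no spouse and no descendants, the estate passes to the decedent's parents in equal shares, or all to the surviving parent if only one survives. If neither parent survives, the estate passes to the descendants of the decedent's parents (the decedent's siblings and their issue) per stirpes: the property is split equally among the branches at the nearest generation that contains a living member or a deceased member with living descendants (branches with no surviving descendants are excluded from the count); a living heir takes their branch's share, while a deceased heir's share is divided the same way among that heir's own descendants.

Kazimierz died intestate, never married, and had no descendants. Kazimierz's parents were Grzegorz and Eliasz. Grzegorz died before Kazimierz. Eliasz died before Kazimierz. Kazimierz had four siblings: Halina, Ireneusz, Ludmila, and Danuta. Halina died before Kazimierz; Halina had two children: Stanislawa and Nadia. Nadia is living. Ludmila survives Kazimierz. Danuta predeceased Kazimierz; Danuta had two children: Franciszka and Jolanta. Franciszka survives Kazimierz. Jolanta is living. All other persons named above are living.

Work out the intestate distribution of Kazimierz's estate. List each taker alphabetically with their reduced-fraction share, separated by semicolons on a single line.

Neither parent survives and there are no descendants, so the estate passes to Kazimierz's siblings and their issue per stirpes.
The estate is divided into 4 equal shares of 1/4 among Halina, Ireneusz, Ludmila, Danuta.
Halina predeceased; the 1/4 allotted to Halina's branch passes to Halina's issue by representation.
The 1/4 is divided into 2 equal shares of 1/8 among Stanislawa, Nadia.
Stanislawa is living and takes 1/8.
Nadia is living and takes 1/8.
Ireneusz is living and takes 1/4.
Ludmila is living and takes 1/4.
Danuta predeceased; the 1/4 allotted to Danuta's branch passes to Danuta's issue by representation.
The 1/4 is divided into 2 equal shares of 1/8 among Franciszka, Jolanta.
Franciszka is living and takes 1/8.
Jolanta is living and takes 1/8.

Franciszka 1/8; Ireneusz 1/4; Jolanta 1/8; Ludmila 1/4; Nadia 1/8; Stanislawa 1/8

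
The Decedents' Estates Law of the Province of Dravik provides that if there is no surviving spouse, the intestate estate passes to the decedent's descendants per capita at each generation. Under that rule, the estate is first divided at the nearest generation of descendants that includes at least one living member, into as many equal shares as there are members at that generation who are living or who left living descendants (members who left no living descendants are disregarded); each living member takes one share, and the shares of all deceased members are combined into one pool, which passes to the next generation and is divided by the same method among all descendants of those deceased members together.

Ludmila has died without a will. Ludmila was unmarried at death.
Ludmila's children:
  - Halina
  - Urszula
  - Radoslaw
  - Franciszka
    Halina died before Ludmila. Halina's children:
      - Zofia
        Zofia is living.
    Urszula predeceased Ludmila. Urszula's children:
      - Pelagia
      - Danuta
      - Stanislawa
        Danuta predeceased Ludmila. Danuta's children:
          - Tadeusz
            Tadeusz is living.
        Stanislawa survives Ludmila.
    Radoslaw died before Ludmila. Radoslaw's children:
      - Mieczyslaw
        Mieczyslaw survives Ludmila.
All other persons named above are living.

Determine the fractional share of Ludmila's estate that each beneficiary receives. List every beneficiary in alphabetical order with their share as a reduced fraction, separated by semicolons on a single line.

There is no surviving spouse, so the entire estate passes to Ludmila's descendants per capita at each generation.
At generation 1 (Halina, Urszula, Radoslaw, Franciszka) there are 4 shares of (1)/4 = 1/4 each.
Living: Franciszka — each takes 1/4.
Deceased: Halina, Urszula, and Radoslaw. Their combined 3/4 is pooled and carried to generation 2.
At generation 2 (Zofia, Pelagia, Danuta, Stanislawa, Mieczyslaw) there are 5 shares of (3/4)/5 = 3/20 each.
Living: Zofia, Pelagia, Stanislawa, and Mieczyslaw — each takes 3/20.
Deceased: Danuta. That 3/20 share is carried to generation 3.
At generation 3 (Tadeusz) there are 1 shares of (3/20)/1 = 3/20 each.
Living: Tadeusz — each takes 3/20.

Franciszka 1/4; Mieczyslaw 3/20; Pelagia 3/20; Stanislawa 3/20; Tadeusz 3/20; Zofia 3/20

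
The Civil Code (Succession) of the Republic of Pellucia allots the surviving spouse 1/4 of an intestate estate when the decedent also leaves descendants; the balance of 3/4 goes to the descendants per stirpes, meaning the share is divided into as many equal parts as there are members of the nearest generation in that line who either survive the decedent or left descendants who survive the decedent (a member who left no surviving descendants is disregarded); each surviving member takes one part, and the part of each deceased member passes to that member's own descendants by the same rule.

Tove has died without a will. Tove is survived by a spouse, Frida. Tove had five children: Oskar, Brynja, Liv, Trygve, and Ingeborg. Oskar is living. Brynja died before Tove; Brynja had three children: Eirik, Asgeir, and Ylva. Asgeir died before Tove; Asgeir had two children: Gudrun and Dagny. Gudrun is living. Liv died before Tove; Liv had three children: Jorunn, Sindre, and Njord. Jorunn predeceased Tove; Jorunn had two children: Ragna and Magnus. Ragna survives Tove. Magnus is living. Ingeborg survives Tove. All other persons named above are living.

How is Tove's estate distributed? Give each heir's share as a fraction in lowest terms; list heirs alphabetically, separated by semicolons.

Dagny 1/40; Eirik 1/20; Frida 1/4; Gudrun 1/40; Ingeborg 3/20; Magnus 1/40; Njord 1/20; Oskar 3/20; Ragna 1/40; Sindre 1/20; Trygve 3/20; Ylva 1/20

Frida, as surviving spouse, takes 1/4.
The remaining 3/4 passes to Tove's descendants per stirpes.
The 3/4 is divided into 5 equal shares of 3/20 among Oskar, Brynja, Liv, Trygve, Ingeborg.
Oskar is living and takes 3/20.
Brynja predeceased; the 3/20 allotted to Brynja's branch passes to Brynja's issue by representation.
The 3/20 is divided into 3 equal shares of 1/20 among Eirik, Asgeir, Ylva.
Eirik is living and takes 1/20.
Asgeir predeceased; the 1/20 allotted to Asgeir's branch passes to Asgeir's issue by representation.
The 1/20 is divided into 2 equal shares of 1/40 among Gudrun, Dagny.
Gudrun is living and takes 1/40.
Dagny is living and takes 1/40.
Ylva is living and takes 1/20.
Liv predeceased; the 3/20 allotted to Liv's branch passes to Liv's issue by representation.
The 3/20 is divided into 3 equal shares of 1/20 among Jorunn, Sindre, Njord.
Jorunn predeceased; the 1/20 allotted to Jorunn's branch passes to Jorunn's issue by representation.
The 1/20 is divided into 2 equal shares of 1/40 among Ragna, Magnus.
Ragna is living and takes 1/40.
Magnus is living and takes 1/40.
Sindre is living and takes 1/20.
Njord is living and takes 1/20.
Trygve is living and takes 3/20.
Ingeborg is living and takes 3/20.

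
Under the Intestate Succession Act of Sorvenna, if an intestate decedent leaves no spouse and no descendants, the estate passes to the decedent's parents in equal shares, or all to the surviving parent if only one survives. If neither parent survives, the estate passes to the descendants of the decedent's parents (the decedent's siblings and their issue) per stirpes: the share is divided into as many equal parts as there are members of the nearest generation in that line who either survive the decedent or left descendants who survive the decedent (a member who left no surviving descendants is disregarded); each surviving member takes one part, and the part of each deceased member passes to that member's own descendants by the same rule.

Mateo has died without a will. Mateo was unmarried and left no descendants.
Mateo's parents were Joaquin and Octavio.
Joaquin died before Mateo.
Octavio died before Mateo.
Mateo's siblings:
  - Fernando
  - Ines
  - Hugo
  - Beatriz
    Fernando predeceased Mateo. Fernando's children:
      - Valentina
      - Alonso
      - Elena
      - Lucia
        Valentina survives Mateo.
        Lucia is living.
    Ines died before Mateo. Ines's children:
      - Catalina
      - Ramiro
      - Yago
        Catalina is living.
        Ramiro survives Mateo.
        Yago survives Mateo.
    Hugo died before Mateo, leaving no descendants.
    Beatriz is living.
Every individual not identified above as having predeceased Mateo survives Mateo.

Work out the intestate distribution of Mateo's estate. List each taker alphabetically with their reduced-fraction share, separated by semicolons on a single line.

Neither parent survives and there are no descendants, so the estate passes to Mateo's siblings and their issue per stirpes.
Hugo left no surviving issue, so that branch lapses and is disregarded.
The estate is divided into 3 equal shares of 1/3 among Fernando, Ines, Beatriz.
Fernando predeceased; the 1/3 allotted to Fernando's branch passes to Fernando's issue by representation.
The 1/3 is divided into 4 equal shares of 1/12 among Valentina, Alonso, Elena, Lucia.
Valentina is living and takes 1/12.
Alonso is living and takes 1/12.
Elena is living and takes 1/12.
Lucia is living and takes 1/12.
Ines predeceased; the 1/3 allotted to Ines's branch passes to Ines's issue by representation.
The 1/3 is divided into 3 equal shares of 1/9 among Catalina, Ramiro, Yago.
Catalina is living and takes 1/9.
Ramiro is living and takes 1/9.
Yago is living and takes 1/9.
Beatriz is living and takes 1/3.

Alonso 1/12; Beatriz 1/3; Catalina 1/9; Elena 1/12; Lucia 1/12; Ramiro 1/9; Valentina 1/12; Yago 1/9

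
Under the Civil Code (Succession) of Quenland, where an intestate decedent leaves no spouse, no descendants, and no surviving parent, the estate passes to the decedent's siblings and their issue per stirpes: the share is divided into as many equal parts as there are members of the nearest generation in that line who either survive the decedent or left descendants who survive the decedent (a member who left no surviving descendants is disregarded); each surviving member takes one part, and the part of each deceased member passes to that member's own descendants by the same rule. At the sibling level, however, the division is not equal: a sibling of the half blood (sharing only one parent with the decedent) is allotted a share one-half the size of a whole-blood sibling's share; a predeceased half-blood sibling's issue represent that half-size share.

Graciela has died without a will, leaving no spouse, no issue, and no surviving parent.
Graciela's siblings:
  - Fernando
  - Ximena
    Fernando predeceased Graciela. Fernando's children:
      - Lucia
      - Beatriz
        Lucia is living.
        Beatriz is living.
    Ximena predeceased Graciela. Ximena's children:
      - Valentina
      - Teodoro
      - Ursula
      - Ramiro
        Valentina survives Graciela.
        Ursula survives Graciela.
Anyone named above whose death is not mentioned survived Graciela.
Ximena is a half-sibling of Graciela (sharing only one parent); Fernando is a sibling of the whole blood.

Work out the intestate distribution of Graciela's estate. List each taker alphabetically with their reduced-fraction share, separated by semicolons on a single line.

No spouse, descendants, or parent survives, so the estate passes to Graciela's siblings per stirpes.
Half-blood siblings count for one-half the weight of whole-blood siblings at the initial division.
Dividing 1 in proportion to weights (total weight 3/2): Fernando (weight 1) → 2/3; Ximena (weight 1/2) → 1/3.
Fernando predeceased; the 2/3 allotted to Fernando's branch passes to Fernando's issue by representation.
The 2/3 is divided into 2 equal shares of 1/3 among Lucia, Beatriz.
Lucia is living and takes 1/3.
Beatriz is living and takes 1/3.
Ximena predeceased; the 1/3 allotted to Ximena's branch passes to Ximena's issue by representation.
The 1/3 is divided into 4 equal shares of 1/12 among Valentina, Teodoro, Ursula, Ramiro.
Valentina is living and takes 1/12.
Teodoro is living and takes 1/12.
Ursula is living and takes 1/12.
Ramiro is living and takes 1/12.

Beatriz 1/3; Lucia 1/3; Ramiro 1/12; Teodoro 1/12; Ursula 1/12; Valentina 1/12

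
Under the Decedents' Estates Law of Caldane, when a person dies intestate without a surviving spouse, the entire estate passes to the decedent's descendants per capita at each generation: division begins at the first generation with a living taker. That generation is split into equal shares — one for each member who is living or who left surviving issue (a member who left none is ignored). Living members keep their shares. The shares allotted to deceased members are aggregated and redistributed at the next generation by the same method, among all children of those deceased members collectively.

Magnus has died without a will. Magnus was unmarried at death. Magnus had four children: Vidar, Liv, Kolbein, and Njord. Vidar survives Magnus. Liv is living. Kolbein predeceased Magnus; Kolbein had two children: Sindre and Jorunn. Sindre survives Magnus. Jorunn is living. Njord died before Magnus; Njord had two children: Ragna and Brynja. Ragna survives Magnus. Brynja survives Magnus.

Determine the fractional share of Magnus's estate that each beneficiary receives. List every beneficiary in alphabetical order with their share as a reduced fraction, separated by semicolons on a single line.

There is no surviving spouse, so the entire estate passes to Magnus's descendants per capita at each generation.
At generation 1 (Vidar, Liv, Kolbein, Njord) there are 4 shares of (1)/4 = 1/4 each.
Living: Vidar and Liv — each takes 1/4.
Deceased: Kolbein and Njord. Their combined 1/2 is pooled and carried to generation 2.
At generation 2 (Sindre, Jorunn, Ragna, Brynja) there are 4 shares of (1/2)/4 = 1/8 each.
Living: Sindre, Jorunn, Ragna, and Brynja — each takes 1/8.

Brynja 1/8; Jorunn 1/8; Liv 1/4; Ragna 1/8; Sindre 1/8; Vidar 1/4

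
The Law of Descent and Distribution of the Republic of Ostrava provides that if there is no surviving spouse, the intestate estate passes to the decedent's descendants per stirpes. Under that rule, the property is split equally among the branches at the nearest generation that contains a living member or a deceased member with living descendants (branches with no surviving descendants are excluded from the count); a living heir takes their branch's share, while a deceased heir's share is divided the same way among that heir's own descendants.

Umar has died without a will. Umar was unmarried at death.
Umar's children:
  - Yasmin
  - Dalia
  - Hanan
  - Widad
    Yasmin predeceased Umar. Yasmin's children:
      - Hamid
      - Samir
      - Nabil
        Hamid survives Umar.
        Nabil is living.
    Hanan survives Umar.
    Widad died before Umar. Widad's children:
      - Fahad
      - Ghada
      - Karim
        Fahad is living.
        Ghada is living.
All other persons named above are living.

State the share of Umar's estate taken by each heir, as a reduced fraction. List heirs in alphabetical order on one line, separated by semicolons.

There is no surviving spouse, so the entire estate passes to Umar's descendants per stirpes.
The estate is divided into 4 equal shares of 1/4 among Yasmin, Dalia, Hanan, Widad.
Yasmin predeceased; the 1/4 allotted to Yasmin's branch passes to Yasmin's issue by representation.
The 1/4 is divided into 3 equal shares of 1/12 among Hamid, Samir, Nabil.
Hamid is living and takes 1/12.
Samir is living and takes 1/12.
Nabil is living and takes 1/12.
Dalia is living and takes 1/4.
Hanan is living and takes 1/4.
Widad predeceased; the 1/4 allotted to Widad's branch passes to Widad's issue by representation.
The 1/4 is divided into 3 equal shares of 1/12 among Fahad, Ghada, Karim.
Fahad is living and takes 1/12.
Ghada is living and takes 1/12.
Karim is living and takes 1/12.

Dalia 1/4; Fahad 1/12; Ghada 1/12; Hamid 1/12; Hanan 1/4; Karim 1/12; Nabil 1/12; Samir 1/12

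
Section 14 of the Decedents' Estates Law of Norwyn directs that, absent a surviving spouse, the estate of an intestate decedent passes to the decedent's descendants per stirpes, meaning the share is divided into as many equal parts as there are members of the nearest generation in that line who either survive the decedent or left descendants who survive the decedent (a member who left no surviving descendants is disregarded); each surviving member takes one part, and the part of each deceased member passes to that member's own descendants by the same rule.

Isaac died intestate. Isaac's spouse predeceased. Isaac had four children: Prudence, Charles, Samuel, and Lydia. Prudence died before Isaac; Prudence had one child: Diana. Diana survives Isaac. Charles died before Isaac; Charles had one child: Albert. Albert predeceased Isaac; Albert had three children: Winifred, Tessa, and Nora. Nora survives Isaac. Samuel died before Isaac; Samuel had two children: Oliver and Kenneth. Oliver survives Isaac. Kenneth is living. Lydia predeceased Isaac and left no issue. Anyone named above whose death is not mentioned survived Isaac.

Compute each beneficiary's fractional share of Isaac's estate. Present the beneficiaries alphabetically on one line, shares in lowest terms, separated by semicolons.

There is no surviving spouse, so the entire estate passes to Isaac's descendants per stirpes.
Lydia left no surviving issue, so that branch lapses and is disregarded.
The estate is divided into 3 equal shares of 1/3 among Prudence, Charles, Samuel.
Prudence predeceased; the 1/3 allotted to Prudence's branch passes to Prudence's issue by representation.
Diana is the sole taker at this level and receives the full 1/3.
Charles predeceased; the 1/3 allotted to Charles's branch passes to Charles's issue by representation.
Albert's line is the sole branch at this level, so the full 1/3 passes to Albert's issue by representation.
The 1/3 is divided into 3 equal shares of 1/9 among Winifred, Tessa, Nora.
Winifred is living and takes 1/9.
Tessa is living and takes 1/9.
Nora is living and takes 1/9.
Samuel predeceased; the 1/3 allotted to Samuel's branch passes to Samuel's issue by representation.
The 1/3 is divided into 2 equal shares of 1/6 among Oliver, Kenneth.
Oliver is living and takes 1/6.
Kenneth is living and takes 1/6.

Diana 1/3; Kenneth 1/6; Nora 1/9; Oliver 1/6; Tessa 1/9; Winifred 1/9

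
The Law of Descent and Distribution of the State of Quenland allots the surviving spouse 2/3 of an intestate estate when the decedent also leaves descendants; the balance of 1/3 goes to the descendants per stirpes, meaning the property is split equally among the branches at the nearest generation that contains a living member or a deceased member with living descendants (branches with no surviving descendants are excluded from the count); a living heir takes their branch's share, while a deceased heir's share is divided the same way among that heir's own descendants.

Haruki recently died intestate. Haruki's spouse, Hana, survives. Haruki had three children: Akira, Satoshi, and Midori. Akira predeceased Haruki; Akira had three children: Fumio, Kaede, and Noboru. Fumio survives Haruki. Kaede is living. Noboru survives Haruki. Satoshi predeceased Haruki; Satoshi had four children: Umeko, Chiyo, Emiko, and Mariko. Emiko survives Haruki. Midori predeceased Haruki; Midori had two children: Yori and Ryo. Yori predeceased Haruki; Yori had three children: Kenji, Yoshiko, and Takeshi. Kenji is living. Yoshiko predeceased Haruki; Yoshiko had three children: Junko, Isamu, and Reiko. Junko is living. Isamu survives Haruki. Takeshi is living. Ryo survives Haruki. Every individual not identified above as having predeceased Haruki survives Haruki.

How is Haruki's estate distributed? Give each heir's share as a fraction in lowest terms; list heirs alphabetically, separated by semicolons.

Hana, as surviving spouse, takes 2/3.
The remaining 1/3 passes to Haruki's descendants per stirpes.
The 1/3 is divided into 3 equal shares of 1/9 among Akira, Satoshi, Midori.
Akira predeceased; the 1/9 allotted to Akira's branch passes to Akira's issue by representation.
The 1/9 is divided into 3 equal shares of 1/27 among Fumio, Kaede, Noboru.
Fumio is living and takes 1/27.
Kaede is living and takes 1/27.
Noboru is living and takes 1/27.
Satoshi predeceased; the 1/9 allotted to Satoshi's branch passes to Satoshi's issue by representation.
The 1/9 is divided into 4 equal shares of 1/36 among Umeko, Chiyo, Emiko, Mariko.
Umeko is living and takes 1/36.
Chiyo is living and takes 1/36.
Emiko is living and takes 1/36.
Mariko is living and takes 1/36.
Midori predeceased; the 1/9 allotted to Midori's branch passes to Midori's issue by representation.
The 1/9 is divided into 2 equal shares of 1/18 among Yori, Ryo.
Yori predeceased; the 1/18 allotted to Yori's branch passes to Yori's issue by representation.
The 1/18 is divided into 3 equal shares of 1/54 among Kenji, Yoshiko, Takeshi.
Kenji is living and takes 1/54.
Yoshiko predeceased; the 1/54 allotted to Yoshiko's branch passes to Yoshiko's issue by representation.
The 1/54 is divided into 3 equal shares of 1/162 among Junko, Isamu, Reiko.
Junko is living and takes 1/162.
Isamu is living and takes 1/162.
Reiko is living and takes 1/162.
Takeshi is living and takes 1/54.
Ryo is living and takes 1/18.

Chiyo 1/36; Emiko 1/36; Fumio 1/27; Hana 2/3; Isamu 1/162; Junko 1/162; Kaede 1/27; Kenji 1/54; Mariko 1/36; Noboru 1/27; Reiko 1/162; Ryo 1/18; Takeshi 1/54; Umeko 1/36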